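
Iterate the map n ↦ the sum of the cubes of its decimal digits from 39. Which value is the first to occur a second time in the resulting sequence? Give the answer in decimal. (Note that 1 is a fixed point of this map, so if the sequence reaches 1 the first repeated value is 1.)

153

39 → 3³ + 9³ = 756
756 → 7³ + 5³ + 6³ = 684
684 → 6³ + 8³ + 4³ = 792
792 → 7³ + 9³ + 2³ = 1080
1080 → 1³ + 0³ + 8³ + 0³ = 513
513 → 5³ + 1³ + 3³ = 153
153 → 1³ + 5³ + 3³ = 153  — 153 already appeared earlier.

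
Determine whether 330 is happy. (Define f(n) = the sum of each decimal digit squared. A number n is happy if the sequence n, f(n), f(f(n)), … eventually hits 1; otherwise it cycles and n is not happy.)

330 → 3² + 3² + 0² = 9 + 9 + 0 = 18
18 → 1² + 8² = 1 + 64 = 65
65 → 6² + 5² = 36 + 25 = 61
61 → 6² + 1² = 36 + 1 = 37
37 → 3² + 7² = 9 + 49 = 58
58 → 5² + 8² = 25 + 64 = 89
89 → 8² + 9² = 64 + 81 = 145
145 → 1² + 4² + 5² = 1 + 16 + 25 = 42
42 → 4² + 2² = 16 + 4 = 20
20 → 2² + 0² = 4 + 0 = 4
4 → 4² = 16
16 → 1² + 6² = 1 + 36 = 37  — 37 already seen; the sequence cycles without reaching 1.

not happy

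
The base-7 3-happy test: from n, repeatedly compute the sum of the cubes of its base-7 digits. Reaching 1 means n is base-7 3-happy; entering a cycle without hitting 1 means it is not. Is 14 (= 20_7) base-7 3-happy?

not base-7 3-happy

14 = (2,0)_7 → 2³ + 0³ = 8
8 = (1,1)_7 → 1³ + 1³ = 2
2 = (2)_7 → 2³ = 8  — 8 already seen; the sequence cycles without reaching 1.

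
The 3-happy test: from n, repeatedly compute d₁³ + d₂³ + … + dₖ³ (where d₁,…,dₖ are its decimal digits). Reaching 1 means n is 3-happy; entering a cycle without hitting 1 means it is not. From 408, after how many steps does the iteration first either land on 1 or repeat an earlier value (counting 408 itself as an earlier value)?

7

408 → 4³ + 0³ + 8³ = 576
576 → 5³ + 7³ + 6³ = 684
684 → 6³ + 8³ + 4³ = 792
792 → 7³ + 9³ + 2³ = 1080
1080 → 1³ + 0³ + 8³ + 0³ = 513
513 → 5³ + 1³ + 3³ = 153
153 → 1³ + 5³ + 3³ = 153  — 153 repeats.
That took 7 steps.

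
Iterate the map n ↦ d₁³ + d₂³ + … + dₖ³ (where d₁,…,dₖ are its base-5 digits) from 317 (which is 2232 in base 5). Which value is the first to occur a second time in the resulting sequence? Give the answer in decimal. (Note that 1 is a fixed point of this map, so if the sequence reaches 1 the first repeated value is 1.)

317 = (2,2,3,2)_5 → 2³ + 2³ + 3³ + 2³ = 8 + 8 + 27 + 8 = 51
51 = (2,0,1)_5 → 2³ + 0³ + 1³ = 8 + 0 + 1 = 9
9 = (1,4)_5 → 1³ + 4³ = 1 + 64 = 65
65 = (2,3,0)_5 → 2³ + 3³ + 0³ = 8 + 27 + 0 = 35
35 = (1,2,0)_5 → 1³ + 2³ + 0³ = 1 + 8 + 0 = 9  — 9 already appeared earlier.

9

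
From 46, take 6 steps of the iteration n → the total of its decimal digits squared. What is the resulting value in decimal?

42

46 → 4² + 6² = 52
52 → 5² + 2² = 29
29 → 2² + 9² = 85
85 → 8² + 5² = 89
89 → 8² + 9² = 145
145 → 1² + 4² + 5² = 42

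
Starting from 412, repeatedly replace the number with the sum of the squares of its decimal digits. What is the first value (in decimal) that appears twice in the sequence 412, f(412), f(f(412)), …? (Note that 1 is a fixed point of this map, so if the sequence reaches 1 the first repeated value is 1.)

89

412 → 4² + 1² + 2² = 21
21 → 2² + 1² = 5
5 → 5² = 25
25 → 2² + 5² = 29
29 → 2² + 9² = 85
85 → 8² + 5² = 89
89 → 8² + 9² = 145
145 → 1² + 4² + 5² = 42
42 → 4² + 2² = 20
20 → 2² + 0² = 4
4 → 4² = 16
16 → 1² + 6² = 37
37 → 3² + 7² = 58
58 → 5² + 8² = 89  — 89 already appeared earlier.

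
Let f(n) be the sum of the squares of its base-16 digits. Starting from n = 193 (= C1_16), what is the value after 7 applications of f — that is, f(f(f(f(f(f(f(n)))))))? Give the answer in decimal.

169

193 = (12,1)_16 → 12² + 1² = 145
145 = (9,1)_16 → 9² + 1² = 82
82 = (5,2)_16 → 5² + 2² = 29
29 = (1,13)_16 → 1² + 13² = 170
170 = (10,10)_16 → 10² + 10² = 200
200 = (12,8)_16 → 12² + 8² = 208
208 = (13,0)_16 → 13² + 0² = 169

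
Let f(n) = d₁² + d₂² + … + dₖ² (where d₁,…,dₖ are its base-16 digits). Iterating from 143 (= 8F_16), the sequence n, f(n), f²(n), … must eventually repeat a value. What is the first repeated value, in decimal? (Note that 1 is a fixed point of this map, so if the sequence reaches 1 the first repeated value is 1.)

1

143 = (8,15)_16 → 8² + 15² = 64 + 225 = 289
289 = (1,2,1)_16 → 1² + 2² + 1² = 1 + 4 + 1 = 6
6 = (6)_16 → 6² = 36
36 = (2,4)_16 → 2² + 4² = 4 + 16 = 20
20 = (1,4)_16 → 1² + 4² = 1 + 16 = 17
17 = (1,1)_16 → 1² + 1² = 1 + 1 = 2
2 = (2)_16 → 2² = 4
4 = (4)_16 → 4² = 16
16 = (1,0)_16 → 1² + 0² = 1 + 0 = 1  — reached the fixed point 1.
1 → 1, so 1 is the first repeated value.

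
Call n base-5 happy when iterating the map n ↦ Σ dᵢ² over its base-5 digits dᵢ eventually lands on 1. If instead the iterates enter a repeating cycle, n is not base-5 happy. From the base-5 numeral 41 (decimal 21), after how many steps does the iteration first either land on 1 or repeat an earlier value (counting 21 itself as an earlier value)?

3

21 = (4,1)_5 → 4² + 1² = 16 + 1 = 17
17 = (3,2)_5 → 3² + 2² = 9 + 4 = 13
13 = (2,3)_5 → 2² + 3² = 4 + 9 = 13  — 13 repeats.
That took 3 steps.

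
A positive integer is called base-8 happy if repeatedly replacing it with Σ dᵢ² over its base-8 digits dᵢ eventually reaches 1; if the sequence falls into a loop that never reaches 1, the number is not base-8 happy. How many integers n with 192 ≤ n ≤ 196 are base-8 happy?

1

192: 192 → 9 → 2 → 4 → 16 → 4  — not base-8 happy
193: 193 → 10 → 5 → 25 → 10  — not base-8 happy
194: 194 → 13 → 26 → 13  — not base-8 happy
195: 195 → 18 → 8 → 1  — base-8 happy
196: 196 → 25 → 10 → 5 → 25  — not base-8 happy
base-8 happy: 195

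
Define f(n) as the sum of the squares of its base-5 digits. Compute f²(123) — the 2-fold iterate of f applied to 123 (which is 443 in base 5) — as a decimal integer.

11

123 = (4,4,3)_5 → 4² + 4² + 3² = 41
41 = (1,3,1)_5 → 1² + 3² + 1² = 11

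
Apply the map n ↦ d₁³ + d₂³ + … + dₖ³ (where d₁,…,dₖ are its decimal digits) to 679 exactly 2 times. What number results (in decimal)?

679 → 6³ + 7³ + 9³ = 216 + 343 + 729 = 1288
1288 → 1³ + 2³ + 8³ + 8³ = 1 + 8 + 512 + 512 = 1033

1033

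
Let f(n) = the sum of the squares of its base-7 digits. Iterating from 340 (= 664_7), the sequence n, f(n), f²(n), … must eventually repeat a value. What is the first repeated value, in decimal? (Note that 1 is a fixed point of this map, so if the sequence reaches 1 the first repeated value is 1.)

10

340 = (6,6,4)_7 → 6² + 6² + 4² = 36 + 36 + 16 = 88
88 = (1,5,4)_7 → 1² + 5² + 4² = 1 + 25 + 16 = 42
42 = (6,0)_7 → 6² + 0² = 36 + 0 = 36
36 = (5,1)_7 → 5² + 1² = 25 + 1 = 26
26 = (3,5)_7 → 3² + 5² = 9 + 25 = 34
34 = (4,6)_7 → 4² + 6² = 16 + 36 = 52
52 = (1,0,3)_7 → 1² + 0² + 3² = 1 + 0 + 9 = 10
10 = (1,3)_7 → 1² + 3² = 1 + 9 = 10  — 10 already appeared earlier.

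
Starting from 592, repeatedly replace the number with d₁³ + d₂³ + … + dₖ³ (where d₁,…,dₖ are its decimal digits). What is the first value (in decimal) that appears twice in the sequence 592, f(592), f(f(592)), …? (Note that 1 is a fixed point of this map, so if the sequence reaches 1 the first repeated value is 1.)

370

592 → 5³ + 9³ + 2³ = 125 + 729 + 8 = 862
862 → 8³ + 6³ + 2³ = 512 + 216 + 8 = 736
736 → 7³ + 3³ + 6³ = 343 + 27 + 216 = 586
586 → 5³ + 8³ + 6³ = 125 + 512 + 216 = 853
853 → 8³ + 5³ + 3³ = 512 + 125 + 27 = 664
664 → 6³ + 6³ + 4³ = 216 + 216 + 64 = 496
496 → 4³ + 9³ + 6³ = 64 + 729 + 216 = 1009
1009 → 1³ + 0³ + 0³ + 9³ = 1 + 0 + 0 + 729 = 730
730 → 7³ + 3³ + 0³ = 343 + 27 + 0 = 370
370 → 3³ + 7³ + 0³ = 27 + 343 + 0 = 370  — 370 already appeared earlier.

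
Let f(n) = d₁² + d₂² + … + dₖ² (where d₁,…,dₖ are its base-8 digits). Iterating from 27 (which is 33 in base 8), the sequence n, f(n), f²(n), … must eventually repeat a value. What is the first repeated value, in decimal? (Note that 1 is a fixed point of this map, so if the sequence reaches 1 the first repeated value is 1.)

1

27 = (3,3)_8 → 18
18 = (2,2)_8 → 8
8 = (1,0)_8 → 1  — reached the fixed point 1.
1 → 1, so 1 is the first repeated value.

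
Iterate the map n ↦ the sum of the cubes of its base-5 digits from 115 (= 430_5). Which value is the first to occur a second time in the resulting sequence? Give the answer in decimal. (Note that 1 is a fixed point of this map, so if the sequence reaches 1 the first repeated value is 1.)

115 = (4,3,0)_5 → 4³ + 3³ + 0³ = 64 + 27 + 0 = 91
91 = (3,3,1)_5 → 3³ + 3³ + 1³ = 27 + 27 + 1 = 55
55 = (2,1,0)_5 → 2³ + 1³ + 0³ = 8 + 1 + 0 = 9
9 = (1,4)_5 → 1³ + 4³ = 1 + 64 = 65
65 = (2,3,0)_5 → 2³ + 3³ + 0³ = 8 + 27 + 0 = 35
35 = (1,2,0)_5 → 1³ + 2³ + 0³ = 1 + 8 + 0 = 9  — 9 already appeared earlier.

9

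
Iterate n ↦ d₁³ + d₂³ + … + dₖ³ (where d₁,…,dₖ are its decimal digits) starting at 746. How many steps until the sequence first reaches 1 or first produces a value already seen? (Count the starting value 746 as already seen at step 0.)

8

746 → 7³ + 4³ + 6³ = 343 + 64 + 216 = 623
623 → 6³ + 2³ + 3³ = 216 + 8 + 27 = 251
251 → 2³ + 5³ + 1³ = 8 + 125 + 1 = 134
134 → 1³ + 3³ + 4³ = 1 + 27 + 64 = 92
92 → 9³ + 2³ = 729 + 8 = 737
737 → 7³ + 3³ + 7³ = 343 + 27 + 343 = 713
713 → 7³ + 1³ + 3³ = 343 + 1 + 27 = 371
371 → 3³ + 7³ + 1³ = 27 + 343 + 1 = 371  — 371 repeats.
That took 8 steps.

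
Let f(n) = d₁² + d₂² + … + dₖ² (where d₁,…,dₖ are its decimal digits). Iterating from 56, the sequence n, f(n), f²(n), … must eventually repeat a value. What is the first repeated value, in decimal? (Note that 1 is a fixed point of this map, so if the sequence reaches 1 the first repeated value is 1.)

56 → 5² + 6² = 61
61 → 6² + 1² = 37
37 → 3² + 7² = 58
58 → 5² + 8² = 89
89 → 8² + 9² = 145
145 → 1² + 4² + 5² = 42
42 → 4² + 2² = 20
20 → 2² + 0² = 4
4 → 4² = 16
16 → 1² + 6² = 37  — 37 already appeared earlier.

37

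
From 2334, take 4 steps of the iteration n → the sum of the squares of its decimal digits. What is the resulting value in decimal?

89

2334 → 2² + 3² + 3² + 4² = 4 + 9 + 9 + 16 = 38
38 → 3² + 8² = 9 + 64 = 73
73 → 7² + 3² = 49 + 9 = 58
58 → 5² + 8² = 25 + 64 = 89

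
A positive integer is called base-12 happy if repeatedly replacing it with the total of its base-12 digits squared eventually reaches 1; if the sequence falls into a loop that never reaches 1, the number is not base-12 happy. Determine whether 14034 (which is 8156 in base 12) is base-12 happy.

not base-12 happy

14034 = (8,1,5,6)_12 → 8² + 1² + 5² + 6² = 126
126 = (10,6)_12 → 10² + 6² = 136
136 = (11,4)_12 → 11² + 4² = 137
137 = (11,5)_12 → 11² + 5² = 146
146 = (1,0,2)_12 → 1² + 0² + 2² = 5
5 = (5)_12 → 5² = 25
25 = (2,1)_12 → 2² + 1² = 5  — 5 already seen; the sequence cycles without reaching 1.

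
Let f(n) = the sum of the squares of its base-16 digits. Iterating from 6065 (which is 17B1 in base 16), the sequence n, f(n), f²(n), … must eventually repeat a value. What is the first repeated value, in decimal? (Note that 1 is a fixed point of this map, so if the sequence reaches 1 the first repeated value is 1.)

6065 = (1,7,11,1)_16 → 1² + 7² + 11² + 1² = 172
172 = (10,12)_16 → 10² + 12² = 244
244 = (15,4)_16 → 15² + 4² = 241
241 = (15,1)_16 → 15² + 1² = 226
226 = (14,2)_16 → 14² + 2² = 200
200 = (12,8)_16 → 12² + 8² = 208
208 = (13,0)_16 → 13² + 0² = 169
169 = (10,9)_16 → 10² + 9² = 181
181 = (11,5)_16 → 11² + 5² = 146
146 = (9,2)_16 → 9² + 2² = 85
85 = (5,5)_16 → 5² + 5² = 50
50 = (3,2)_16 → 3² + 2² = 13
13 = (13)_16 → 13² = 169  — 169 already appeared earlier.

169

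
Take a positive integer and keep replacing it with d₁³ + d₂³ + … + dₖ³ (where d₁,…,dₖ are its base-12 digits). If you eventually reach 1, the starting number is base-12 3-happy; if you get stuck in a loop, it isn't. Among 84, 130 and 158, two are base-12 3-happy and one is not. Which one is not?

84

84: 84 → 343 → 415 → 1351 → 1136 → 1855 → 1344 → 793 → 342 → 288 → 8 → 512 → 755 → 1464 → 1008 → 343  — repeats 343 (not base-12 3-happy)
130: 130 → 2000 → 1514 → 1224 → 728 → 637 → 190 → 1028 → 856 → 1520 → 1728 → 1  — reaches 1 (base-12 3-happy)
158: 158 → 10 → 1000 → 1611 → 1366 → 1854 → 1217 → 762 → 368 → 736 → 190 → 1028 → 856 → 1520 → 1728 → 1  — reaches 1 (base-12 3-happy)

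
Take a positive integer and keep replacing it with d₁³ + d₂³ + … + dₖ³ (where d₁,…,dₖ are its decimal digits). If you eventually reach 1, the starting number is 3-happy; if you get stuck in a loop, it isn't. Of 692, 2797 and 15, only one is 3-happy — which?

692: 692 → 953 → 881 → 1025 → 134 → 92 → 737 → 713 → 371 → 371  — repeats 371 (not 3-happy)
2797: 2797 → 1423 → 100 → 1  — reaches 1 (3-happy)
15: 15 → 126 → 225 → 141 → 66 → 432 → 99 → 1458 → 702 → 351 → 153 → 153  — repeats 153 (not 3-happy)

2797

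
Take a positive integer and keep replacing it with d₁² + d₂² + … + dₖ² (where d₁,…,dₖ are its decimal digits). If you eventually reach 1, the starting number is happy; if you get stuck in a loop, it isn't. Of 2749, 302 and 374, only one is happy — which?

302

2749: 2749 → 150 → 26 → 40 → 16 → 37 → 58 → 89 → 145 → 42 → 20 → 4 → 16  — repeats 16 (not happy)
302: 302 → 13 → 10 → 1  — reaches 1 (happy)
374: 374 → 74 → 65 → 61 → 37 → 58 → 89 → 145 → 42 → 20 → 4 → 16 → 37  — repeats 37 (not happy)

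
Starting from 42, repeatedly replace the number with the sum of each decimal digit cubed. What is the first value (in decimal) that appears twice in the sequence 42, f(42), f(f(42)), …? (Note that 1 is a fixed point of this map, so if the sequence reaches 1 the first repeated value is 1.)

153

42 → 72
72 → 351
351 → 153
153 → 153  — 153 already appeared earlier.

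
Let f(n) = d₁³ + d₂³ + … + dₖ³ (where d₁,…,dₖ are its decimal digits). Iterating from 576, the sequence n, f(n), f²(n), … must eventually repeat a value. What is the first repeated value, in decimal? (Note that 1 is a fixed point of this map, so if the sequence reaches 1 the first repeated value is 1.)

153

576 → 684
684 → 792
792 → 1080
1080 → 513
513 → 153
153 → 153  — 153 already appeared earlier.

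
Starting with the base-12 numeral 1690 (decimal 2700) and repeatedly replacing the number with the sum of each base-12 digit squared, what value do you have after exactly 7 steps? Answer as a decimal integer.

74

2700 = (1,6,9,0)_12 → 118
118 = (9,10)_12 → 181
181 = (1,3,1)_12 → 11
11 = (11)_12 → 121
121 = (10,1)_12 → 101
101 = (8,5)_12 → 89
89 = (7,5)_12 → 74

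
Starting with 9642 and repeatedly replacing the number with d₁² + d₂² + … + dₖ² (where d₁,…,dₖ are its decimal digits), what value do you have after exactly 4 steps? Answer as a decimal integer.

37

9642 → 9² + 6² + 4² + 2² = 81 + 36 + 16 + 4 = 137
137 → 1² + 3² + 7² = 1 + 9 + 49 = 59
59 → 5² + 9² = 25 + 81 = 106
106 → 1² + 0² + 6² = 1 + 0 + 36 = 37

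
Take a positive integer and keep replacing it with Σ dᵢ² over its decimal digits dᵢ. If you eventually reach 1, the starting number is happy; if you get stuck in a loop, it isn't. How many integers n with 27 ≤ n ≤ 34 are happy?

27: 27 → 53 → 34 → 25 → 29 → 85 → 89 → 145 → 42 → 20 → 4 → 16 → 37 → 58 → 89  (repeats 89)
28: 28 → 68 → 100 → 1  (reaches 1)
29: 29 → 85 → 89 → 145 → 42 → 20 → 4 → 16 → 37 → 58 → 89  (repeats 89)
30: 30 → 9 → 81 → 65 → 61 → 37 → 58 → 89 → 145 → 42 → 20 → 4 → 16 → 37  (repeats 37)
31: 31 → 10 → 1  (reaches 1)
32: 32 → 13 → 10 → 1  (reaches 1)
33: 33 → 18 → 65 → 61 → 37 → 58 → 89 → 145 → 42 → 20 → 4 → 16 → 37  (repeats 37)
34: 34 → 25 → 29 → 85 → 89 → 145 → 42 → 20 → 4 → 16 → 37 → 58 → 89  (repeats 89)
happy: 28, 31, 32

3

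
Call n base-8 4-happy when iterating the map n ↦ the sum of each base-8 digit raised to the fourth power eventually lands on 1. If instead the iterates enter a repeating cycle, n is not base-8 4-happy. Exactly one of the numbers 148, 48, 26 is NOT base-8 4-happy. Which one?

26

148: 148 → 288 → 512 → 1  — reaches 1 (base-8 4-happy)
48: 48 → 1296 → 288 → 512 → 1  — reaches 1 (base-8 4-happy)
26: 26 → 97 → 258 → 272 → 272  — repeats 272 (not base-8 4-happy)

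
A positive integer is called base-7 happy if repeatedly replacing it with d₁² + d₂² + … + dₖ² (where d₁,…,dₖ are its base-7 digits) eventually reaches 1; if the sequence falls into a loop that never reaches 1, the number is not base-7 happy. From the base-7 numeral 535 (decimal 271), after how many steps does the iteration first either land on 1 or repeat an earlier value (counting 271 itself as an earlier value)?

271 = (5,3,5)_7 → 5² + 3² + 5² = 25 + 9 + 25 = 59
59 = (1,1,3)_7 → 1² + 1² + 3² = 1 + 1 + 9 = 11
11 = (1,4)_7 → 1² + 4² = 1 + 16 = 17
17 = (2,3)_7 → 2² + 3² = 4 + 9 = 13
13 = (1,6)_7 → 1² + 6² = 1 + 36 = 37
37 = (5,2)_7 → 5² + 2² = 25 + 4 = 29
29 = (4,1)_7 → 4² + 1² = 16 + 1 = 17  — 17 repeats.
That took 7 steps.

7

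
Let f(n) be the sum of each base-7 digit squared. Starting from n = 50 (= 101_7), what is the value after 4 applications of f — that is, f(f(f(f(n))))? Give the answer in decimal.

8

50 = (1,0,1)_7 → 1² + 0² + 1² = 2
2 = (2)_7 → 2² = 4
4 = (4)_7 → 4² = 16
16 = (2,2)_7 → 2² + 2² = 8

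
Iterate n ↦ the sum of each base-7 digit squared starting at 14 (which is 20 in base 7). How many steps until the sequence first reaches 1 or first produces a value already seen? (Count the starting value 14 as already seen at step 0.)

5

14 = (2,0)_7 → 2² + 0² = 4
4 = (4)_7 → 4² = 16
16 = (2,2)_7 → 2² + 2² = 8
8 = (1,1)_7 → 1² + 1² = 2
2 = (2)_7 → 2² = 4  — 4 repeats.
That took 5 steps.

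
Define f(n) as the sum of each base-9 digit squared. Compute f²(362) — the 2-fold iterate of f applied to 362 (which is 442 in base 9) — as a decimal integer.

16

362 = (4,4,2)_9 → 4² + 4² + 2² = 16 + 16 + 4 = 36
36 = (4,0)_9 → 4² + 0² = 16 + 0 = 16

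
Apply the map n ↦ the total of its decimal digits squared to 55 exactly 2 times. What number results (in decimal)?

25

55 → 5² + 5² = 25 + 25 = 50
50 → 5² + 0² = 25 + 0 = 25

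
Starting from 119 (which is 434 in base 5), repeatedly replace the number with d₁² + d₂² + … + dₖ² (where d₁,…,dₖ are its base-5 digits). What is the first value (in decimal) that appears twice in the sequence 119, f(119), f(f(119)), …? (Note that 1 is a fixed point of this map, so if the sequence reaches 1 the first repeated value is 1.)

119 = (4,3,4)_5 → 4² + 3² + 4² = 41
41 = (1,3,1)_5 → 1² + 3² + 1² = 11
11 = (2,1)_5 → 2² + 1² = 5
5 = (1,0)_5 → 1² + 0² = 1  — reached the fixed point 1.
1 → 1, so 1 is the first repeated value.

1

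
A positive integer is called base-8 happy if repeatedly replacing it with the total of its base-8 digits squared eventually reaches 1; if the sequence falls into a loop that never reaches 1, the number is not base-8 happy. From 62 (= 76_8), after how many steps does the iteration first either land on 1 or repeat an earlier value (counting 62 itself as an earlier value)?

62 = (7,6)_8 → 7² + 6² = 49 + 36 = 85
85 = (1,2,5)_8 → 1² + 2² + 5² = 1 + 4 + 25 = 30
30 = (3,6)_8 → 3² + 6² = 9 + 36 = 45
45 = (5,5)_8 → 5² + 5² = 25 + 25 = 50
50 = (6,2)_8 → 6² + 2² = 36 + 4 = 40
40 = (5,0)_8 → 5² + 0² = 25 + 0 = 25
25 = (3,1)_8 → 3² + 1² = 9 + 1 = 10
10 = (1,2)_8 → 1² + 2² = 1 + 4 = 5
5 = (5)_8 → 5² = 25  — 25 repeats.
That took 9 steps.

9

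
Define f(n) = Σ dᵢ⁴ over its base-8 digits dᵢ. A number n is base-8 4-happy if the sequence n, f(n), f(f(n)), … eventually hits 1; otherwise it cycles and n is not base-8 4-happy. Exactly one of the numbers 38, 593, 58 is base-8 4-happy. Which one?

38: 38 → 1552 → 97 → 258 → 272 → 272  — repeats 272 (not base-8 4-happy)
593: 593 → 19 → 97 → 258 → 272 → 272  — repeats 272 (not base-8 4-happy)
58: 58 → 2417 → 2178 → 288 → 512 → 1  — reaches 1 (base-8 4-happy)

58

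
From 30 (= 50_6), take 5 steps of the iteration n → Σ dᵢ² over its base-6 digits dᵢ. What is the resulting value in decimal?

30 = (5,0)_6 → 25
25 = (4,1)_6 → 17
17 = (2,5)_6 → 29
29 = (4,5)_6 → 41
41 = (1,0,5)_6 → 26

26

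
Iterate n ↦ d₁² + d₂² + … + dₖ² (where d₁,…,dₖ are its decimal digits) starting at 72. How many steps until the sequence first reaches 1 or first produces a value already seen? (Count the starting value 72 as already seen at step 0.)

72 → 7² + 2² = 49 + 4 = 53
53 → 5² + 3² = 25 + 9 = 34
34 → 3² + 4² = 9 + 16 = 25
25 → 2² + 5² = 4 + 25 = 29
29 → 2² + 9² = 4 + 81 = 85
85 → 8² + 5² = 64 + 25 = 89
89 → 8² + 9² = 64 + 81 = 145
145 → 1² + 4² + 5² = 1 + 16 + 25 = 42
42 → 4² + 2² = 16 + 4 = 20
20 → 2² + 0² = 4 + 0 = 4
4 → 4² = 16
16 → 1² + 6² = 1 + 36 = 37
37 → 3² + 7² = 9 + 49 = 58
58 → 5² + 8² = 25 + 64 = 89  — 89 repeats.
That took 14 steps.

14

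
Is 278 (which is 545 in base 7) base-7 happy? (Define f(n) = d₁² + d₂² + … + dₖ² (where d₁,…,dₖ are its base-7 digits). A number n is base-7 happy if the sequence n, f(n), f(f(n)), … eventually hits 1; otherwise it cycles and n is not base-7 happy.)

278 = (5,4,5)_7 → 5² + 4² + 5² = 25 + 16 + 25 = 66
66 = (1,2,3)_7 → 1² + 2² + 3² = 1 + 4 + 9 = 14
14 = (2,0)_7 → 2² + 0² = 4 + 0 = 4
4 = (4)_7 → 4² = 16
16 = (2,2)_7 → 2² + 2² = 4 + 4 = 8
8 = (1,1)_7 → 1² + 1² = 1 + 1 = 2
2 = (2)_7 → 2² = 4  — 4 already seen; the sequence cycles without reaching 1.

not base-7 happy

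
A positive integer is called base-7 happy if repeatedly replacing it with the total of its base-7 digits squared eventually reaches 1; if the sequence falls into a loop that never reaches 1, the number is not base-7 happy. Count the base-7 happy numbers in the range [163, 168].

163: 163 → 17 → 13 → 37 → 29 → 17  (repeats 17)
164: 164 → 22 → 10 → 10  (repeats 10)
165: 165 → 29 → 17 → 13 → 37 → 29  (repeats 29)
166: 166 → 38 → 34 → 52 → 10 → 10  (repeats 10)
167: 167 → 49 → 1  (reaches 1)
168: 168 → 18 → 20 → 40 → 50 → 2 → 4 → 16 → 8 → 2  (repeats 2)
base-7 happy: 167

1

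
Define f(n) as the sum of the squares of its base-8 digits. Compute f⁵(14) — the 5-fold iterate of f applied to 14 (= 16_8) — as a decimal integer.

14 = (1,6)_8 → 1² + 6² = 37
37 = (4,5)_8 → 4² + 5² = 41
41 = (5,1)_8 → 5² + 1² = 26
26 = (3,2)_8 → 3² + 2² = 13
13 = (1,5)_8 → 1² + 5² = 26

26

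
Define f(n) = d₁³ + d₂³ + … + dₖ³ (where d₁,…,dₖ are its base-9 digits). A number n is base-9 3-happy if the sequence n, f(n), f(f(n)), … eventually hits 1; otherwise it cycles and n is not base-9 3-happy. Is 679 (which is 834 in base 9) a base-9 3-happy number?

not base-9 3-happy

679 = (8,3,4)_9 → 8³ + 3³ + 4³ = 603
603 = (7,4,0)_9 → 7³ + 4³ + 0³ = 407
407 = (5,0,2)_9 → 5³ + 0³ + 2³ = 133
133 = (1,5,7)_9 → 1³ + 5³ + 7³ = 469
469 = (5,7,1)_9 → 5³ + 7³ + 1³ = 469  — 469 already seen; the sequence cycles without reaching 1.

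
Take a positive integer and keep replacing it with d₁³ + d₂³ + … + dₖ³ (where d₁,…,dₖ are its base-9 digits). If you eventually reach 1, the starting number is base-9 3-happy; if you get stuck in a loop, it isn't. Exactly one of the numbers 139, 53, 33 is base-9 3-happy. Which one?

139: 139 → 281 → 99 → 9 → 1  — reaches 1 (base-9 3-happy)
53: 53 → 637 → 1029 → 271 → 55 → 217 → 225 → 351 → 91 → 3 → 27 → 27  — repeats 27 (not base-9 3-happy)
33: 33 → 243 → 27 → 27  — repeats 27 (not base-9 3-happy)

139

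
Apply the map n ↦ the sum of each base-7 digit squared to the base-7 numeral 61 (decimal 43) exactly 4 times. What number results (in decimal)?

13

43 = (6,1)_7 → 6² + 1² = 36 + 1 = 37
37 = (5,2)_7 → 5² + 2² = 25 + 4 = 29
29 = (4,1)_7 → 4² + 1² = 16 + 1 = 17
17 = (2,3)_7 → 2² + 3² = 4 + 9 = 13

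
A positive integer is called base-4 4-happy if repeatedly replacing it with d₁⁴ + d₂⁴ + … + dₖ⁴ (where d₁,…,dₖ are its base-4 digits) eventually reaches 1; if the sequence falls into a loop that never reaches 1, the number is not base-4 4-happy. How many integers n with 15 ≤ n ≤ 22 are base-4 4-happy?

15: 15 → 162 → 48 → 81 → 3 → 81  — not base-4 4-happy
16: 16 → 1  — base-4 4-happy
17: 17 → 2 → 16 → 1  — base-4 4-happy
18: 18 → 17 → 2 → 16 → 1  — base-4 4-happy
19: 19 → 82 → 18 → 17 → 2 → 16 → 1  — base-4 4-happy
20: 20 → 2 → 16 → 1  — base-4 4-happy
21: 21 → 3 → 81 → 3  — not base-4 4-happy
22: 22 → 18 → 17 → 2 → 16 → 1  — base-4 4-happy
base-4 4-happy: 16, 17, 18, 19, 20, 22

6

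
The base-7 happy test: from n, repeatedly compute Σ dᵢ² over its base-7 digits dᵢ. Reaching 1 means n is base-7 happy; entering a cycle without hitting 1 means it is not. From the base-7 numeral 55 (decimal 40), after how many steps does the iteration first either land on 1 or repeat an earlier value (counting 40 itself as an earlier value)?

6

40 = (5,5)_7 → 5² + 5² = 50
50 = (1,0,1)_7 → 1² + 0² + 1² = 2
2 = (2)_7 → 2² = 4
4 = (4)_7 → 4² = 16
16 = (2,2)_7 → 2² + 2² = 8
8 = (1,1)_7 → 1² + 1² = 2  — 2 repeats.
That took 6 steps.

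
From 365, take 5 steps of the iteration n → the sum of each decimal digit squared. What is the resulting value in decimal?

365 → 3² + 6² + 5² = 9 + 36 + 25 = 70
70 → 7² + 0² = 49 + 0 = 49
49 → 4² + 9² = 16 + 81 = 97
97 → 9² + 7² = 81 + 49 = 130
130 → 1² + 3² + 0² = 1 + 9 + 0 = 10

10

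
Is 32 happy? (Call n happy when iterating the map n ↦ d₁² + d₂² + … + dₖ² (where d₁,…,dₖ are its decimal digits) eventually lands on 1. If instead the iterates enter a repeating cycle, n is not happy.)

happy

32 → 13
13 → 10
10 → 1  — reached 1.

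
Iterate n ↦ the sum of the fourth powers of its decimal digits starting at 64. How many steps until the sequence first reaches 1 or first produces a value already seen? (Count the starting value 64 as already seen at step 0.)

64 → 1552
1552 → 1267
1267 → 3714
3714 → 2739
2739 → 9059
9059 → 13747
13747 → 5140
5140 → 882
882 → 8208
8208 → 8208  — 8208 repeats.
That took 10 steps.

10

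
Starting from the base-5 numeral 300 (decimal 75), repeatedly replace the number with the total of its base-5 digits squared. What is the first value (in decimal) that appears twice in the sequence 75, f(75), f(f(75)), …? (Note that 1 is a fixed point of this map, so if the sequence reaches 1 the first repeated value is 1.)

75 = (3,0,0)_5 → 3² + 0² + 0² = 9 + 0 + 0 = 9
9 = (1,4)_5 → 1² + 4² = 1 + 16 = 17
17 = (3,2)_5 → 3² + 2² = 9 + 4 = 13
13 = (2,3)_5 → 2² + 3² = 4 + 9 = 13  — 13 already appeared earlier.

13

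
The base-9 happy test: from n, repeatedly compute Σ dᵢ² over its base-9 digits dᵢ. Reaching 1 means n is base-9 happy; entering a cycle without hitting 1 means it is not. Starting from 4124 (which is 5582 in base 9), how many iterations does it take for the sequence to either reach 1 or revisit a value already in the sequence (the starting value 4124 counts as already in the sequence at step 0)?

6

4124 = (5,5,8,2)_9 → 5² + 5² + 8² + 2² = 25 + 25 + 64 + 4 = 118
118 = (1,4,1)_9 → 1² + 4² + 1² = 1 + 16 + 1 = 18
18 = (2,0)_9 → 2² + 0² = 4 + 0 = 4
4 = (4)_9 → 4² = 16
16 = (1,7)_9 → 1² + 7² = 1 + 49 = 50
50 = (5,5)_9 → 5² + 5² = 25 + 25 = 50  — 50 repeats.
That took 6 steps.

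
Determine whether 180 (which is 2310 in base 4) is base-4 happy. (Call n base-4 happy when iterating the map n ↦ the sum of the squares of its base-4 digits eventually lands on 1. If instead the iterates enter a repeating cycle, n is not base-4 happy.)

base-4 happy

180 = (2,3,1,0)_4 → 2² + 3² + 1² + 0² = 14
14 = (3,2)_4 → 3² + 2² = 13
13 = (3,1)_4 → 3² + 1² = 10
10 = (2,2)_4 → 2² + 2² = 8
8 = (2,0)_4 → 2² + 0² = 4
4 = (1,0)_4 → 1² + 0² = 1  — reached 1.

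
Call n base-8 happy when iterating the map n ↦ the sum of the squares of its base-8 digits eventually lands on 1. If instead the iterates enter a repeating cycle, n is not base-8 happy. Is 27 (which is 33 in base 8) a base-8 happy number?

27 = (3,3)_8 → 3² + 3² = 9 + 9 = 18
18 = (2,2)_8 → 2² + 2² = 4 + 4 = 8
8 = (1,0)_8 → 1² + 0² = 1 + 0 = 1  — reached 1.

base-8 happy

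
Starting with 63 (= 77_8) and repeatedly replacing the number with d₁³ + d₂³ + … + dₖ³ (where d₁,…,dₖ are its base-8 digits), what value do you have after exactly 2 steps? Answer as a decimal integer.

63 = (7,7)_8 → 686
686 = (1,2,5,6)_8 → 350

350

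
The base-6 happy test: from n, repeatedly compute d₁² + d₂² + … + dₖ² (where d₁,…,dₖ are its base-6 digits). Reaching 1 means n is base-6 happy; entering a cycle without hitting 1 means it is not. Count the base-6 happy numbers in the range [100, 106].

1

100: 100 → 36 → 1  (reaches 1)
101: 101 → 45 → 11 → 26 → 20 → 13 → 5 → 25 → 17 → 29 → 41 → 26  (repeats 26)
102: 102 → 29 → 41 → 26 → 20 → 13 → 5 → 25 → 17 → 29  (repeats 29)
103: 103 → 30 → 25 → 17 → 29 → 41 → 26 → 20 → 13 → 5 → 25  (repeats 25)
104: 104 → 33 → 34 → 41 → 26 → 20 → 13 → 5 → 25 → 17 → 29 → 41  (repeats 41)
105: 105 → 38 → 5 → 25 → 17 → 29 → 41 → 26 → 20 → 13 → 5  (repeats 5)
106: 106 → 45 → 11 → 26 → 20 → 13 → 5 → 25 → 17 → 29 → 41 → 26  (repeats 26)
base-6 happy: 100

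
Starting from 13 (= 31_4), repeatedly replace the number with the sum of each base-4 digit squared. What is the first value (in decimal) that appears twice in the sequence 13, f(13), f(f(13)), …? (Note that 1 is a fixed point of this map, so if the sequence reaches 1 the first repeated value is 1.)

13 = (3,1)_4 → 3² + 1² = 9 + 1 = 10
10 = (2,2)_4 → 2² + 2² = 4 + 4 = 8
8 = (2,0)_4 → 2² + 0² = 4 + 0 = 4
4 = (1,0)_4 → 1² + 0² = 1 + 0 = 1  — reached the fixed point 1.
1 → 1, so 1 is the first repeated value.

1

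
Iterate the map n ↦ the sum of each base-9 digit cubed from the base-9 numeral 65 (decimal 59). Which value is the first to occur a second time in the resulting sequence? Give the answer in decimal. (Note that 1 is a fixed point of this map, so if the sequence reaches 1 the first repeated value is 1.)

59 = (6,5)_9 → 341
341 = (4,1,8)_9 → 577
577 = (7,1,1)_9 → 345
345 = (4,2,3)_9 → 99
99 = (1,2,0)_9 → 9
9 = (1,0)_9 → 1  — reached the fixed point 1.
1 → 1, so 1 is the first repeated value.

1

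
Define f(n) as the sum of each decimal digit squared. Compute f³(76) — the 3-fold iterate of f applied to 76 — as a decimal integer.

145

76 → 85
85 → 89
89 → 145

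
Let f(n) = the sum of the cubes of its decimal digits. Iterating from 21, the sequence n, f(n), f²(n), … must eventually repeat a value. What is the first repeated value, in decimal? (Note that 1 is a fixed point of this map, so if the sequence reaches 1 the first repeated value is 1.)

21 → 9
9 → 729
729 → 1080
1080 → 513
513 → 153
153 → 153  — 153 already appeared earlier.

153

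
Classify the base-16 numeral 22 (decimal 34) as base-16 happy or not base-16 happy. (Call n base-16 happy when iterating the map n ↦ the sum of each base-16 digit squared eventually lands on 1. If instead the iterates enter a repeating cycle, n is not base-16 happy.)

34 = (2,2)_16 → 2² + 2² = 8
8 = (8)_16 → 8² = 64
64 = (4,0)_16 → 4² + 0² = 16
16 = (1,0)_16 → 1² + 0² = 1  — reached 1.

base-16 happy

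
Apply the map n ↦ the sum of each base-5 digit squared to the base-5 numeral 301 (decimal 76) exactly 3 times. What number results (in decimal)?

16

76 = (3,0,1)_5 → 3² + 0² + 1² = 9 + 0 + 1 = 10
10 = (2,0)_5 → 2² + 0² = 4 + 0 = 4
4 = (4)_5 → 4² = 16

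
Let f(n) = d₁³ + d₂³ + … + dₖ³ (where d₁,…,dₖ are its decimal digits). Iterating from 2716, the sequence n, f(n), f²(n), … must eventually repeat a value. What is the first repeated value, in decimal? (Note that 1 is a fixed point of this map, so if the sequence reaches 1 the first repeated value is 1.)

2716 → 2³ + 7³ + 1³ + 6³ = 8 + 343 + 1 + 216 = 568
568 → 5³ + 6³ + 8³ = 125 + 216 + 512 = 853
853 → 8³ + 5³ + 3³ = 512 + 125 + 27 = 664
664 → 6³ + 6³ + 4³ = 216 + 216 + 64 = 496
496 → 4³ + 9³ + 6³ = 64 + 729 + 216 = 1009
1009 → 1³ + 0³ + 0³ + 9³ = 1 + 0 + 0 + 729 = 730
730 → 7³ + 3³ + 0³ = 343 + 27 + 0 = 370
370 → 3³ + 7³ + 0³ = 27 + 343 + 0 = 370  — 370 already appeared earlier.

370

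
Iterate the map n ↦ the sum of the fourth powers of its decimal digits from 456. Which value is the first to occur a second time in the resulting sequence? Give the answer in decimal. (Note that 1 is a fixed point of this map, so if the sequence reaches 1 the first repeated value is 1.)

2178

456 → 4⁴ + 5⁴ + 6⁴ = 256 + 625 + 1296 = 2177
2177 → 2⁴ + 1⁴ + 7⁴ + 7⁴ = 16 + 1 + 2401 + 2401 = 4819
4819 → 4⁴ + 8⁴ + 1⁴ + 9⁴ = 256 + 4096 + 1 + 6561 = 10914
10914 → 1⁴ + 0⁴ + 9⁴ + 1⁴ + 4⁴ = 1 + 0 + 6561 + 1 + 256 = 6819
6819 → 6⁴ + 8⁴ + 1⁴ + 9⁴ = 1296 + 4096 + 1 + 6561 = 11954
11954 → 1⁴ + 1⁴ + 9⁴ + 5⁴ + 4⁴ = 1 + 1 + 6561 + 625 + 256 = 7444
7444 → 7⁴ + 4⁴ + 4⁴ + 4⁴ = 2401 + 256 + 256 + 256 = 3169
3169 → 3⁴ + 1⁴ + 6⁴ + 9⁴ = 81 + 1 + 1296 + 6561 = 7939
7939 → 7⁴ + 9⁴ + 3⁴ + 9⁴ = 2401 + 6561 + 81 + 6561 = 15604
15604 → 1⁴ + 5⁴ + 6⁴ + 0⁴ + 4⁴ = 1 + 625 + 1296 + 0 + 256 = 2178
2178 → 2⁴ + 1⁴ + 7⁴ + 8⁴ = 16 + 1 + 2401 + 4096 = 6514
6514 → 6⁴ + 5⁴ + 1⁴ + 4⁴ = 1296 + 625 + 1 + 256 = 2178  — 2178 already appeared earlier.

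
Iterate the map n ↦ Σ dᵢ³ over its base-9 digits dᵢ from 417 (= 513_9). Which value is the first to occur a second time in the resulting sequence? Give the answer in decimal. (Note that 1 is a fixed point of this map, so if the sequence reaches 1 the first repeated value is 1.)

27

417 = (5,1,3)_9 → 153
153 = (1,8,0)_9 → 513
513 = (6,3,0)_9 → 243
243 = (3,0,0)_9 → 27
27 = (3,0)_9 → 27  — 27 already appeared earlier.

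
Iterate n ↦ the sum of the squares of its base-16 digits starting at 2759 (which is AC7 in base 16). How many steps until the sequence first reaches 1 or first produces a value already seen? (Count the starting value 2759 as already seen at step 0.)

2759 = (10,12,7)_16 → 10² + 12² + 7² = 293
293 = (1,2,5)_16 → 1² + 2² + 5² = 30
30 = (1,14)_16 → 1² + 14² = 197
197 = (12,5)_16 → 12² + 5² = 169
169 = (10,9)_16 → 10² + 9² = 181
181 = (11,5)_16 → 11² + 5² = 146
146 = (9,2)_16 → 9² + 2² = 85
85 = (5,5)_16 → 5² + 5² = 50
50 = (3,2)_16 → 3² + 2² = 13
13 = (13)_16 → 13² = 169  — 169 repeats.
That took 10 steps.

10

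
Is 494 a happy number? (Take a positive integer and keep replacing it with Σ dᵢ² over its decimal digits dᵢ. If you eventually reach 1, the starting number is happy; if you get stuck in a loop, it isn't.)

not happy

494 → 113
113 → 11
11 → 2
2 → 4
4 → 16
16 → 37
37 → 58
58 → 89
89 → 145
145 → 42
42 → 20
20 → 4  — 4 already seen; the sequence cycles without reaching 1.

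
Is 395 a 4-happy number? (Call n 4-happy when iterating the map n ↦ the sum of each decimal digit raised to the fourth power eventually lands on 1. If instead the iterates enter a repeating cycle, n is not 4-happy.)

395 → 3⁴ + 9⁴ + 5⁴ = 7267
7267 → 7⁴ + 2⁴ + 6⁴ + 7⁴ = 6114
6114 → 6⁴ + 1⁴ + 1⁴ + 4⁴ = 1554
1554 → 1⁴ + 5⁴ + 5⁴ + 4⁴ = 1507
1507 → 1⁴ + 5⁴ + 0⁴ + 7⁴ = 3027
3027 → 3⁴ + 0⁴ + 2⁴ + 7⁴ = 2498
2498 → 2⁴ + 4⁴ + 9⁴ + 8⁴ = 10929
10929 → 1⁴ + 0⁴ + 9⁴ + 2⁴ + 9⁴ = 13139
13139 → 1⁴ + 3⁴ + 1⁴ + 3⁴ + 9⁴ = 6725
6725 → 6⁴ + 7⁴ + 2⁴ + 5⁴ = 4338
4338 → 4⁴ + 3⁴ + 3⁴ + 8⁴ = 4514
4514 → 4⁴ + 5⁴ + 1⁴ + 4⁴ = 1138
1138 → 1⁴ + 1⁴ + 3⁴ + 8⁴ = 4179
4179 → 4⁴ + 1⁴ + 7⁴ + 9⁴ = 9219
9219 → 9⁴ + 2⁴ + 1⁴ + 9⁴ = 13139  — 13139 already seen; the sequence cycles without reaching 1.

not 4-happy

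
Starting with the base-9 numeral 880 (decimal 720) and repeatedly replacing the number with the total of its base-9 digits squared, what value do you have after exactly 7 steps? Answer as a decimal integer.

50

720 = (8,8,0)_9 → 128
128 = (1,5,2)_9 → 30
30 = (3,3)_9 → 18
18 = (2,0)_9 → 4
4 = (4)_9 → 16
16 = (1,7)_9 → 50
50 = (5,5)_9 → 50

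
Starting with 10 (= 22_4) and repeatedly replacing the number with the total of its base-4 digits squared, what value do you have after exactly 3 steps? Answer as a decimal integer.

10 = (2,2)_4 → 2² + 2² = 4 + 4 = 8
8 = (2,0)_4 → 2² + 0² = 4 + 0 = 4
4 = (1,0)_4 → 1² + 0² = 1 + 0 = 1

1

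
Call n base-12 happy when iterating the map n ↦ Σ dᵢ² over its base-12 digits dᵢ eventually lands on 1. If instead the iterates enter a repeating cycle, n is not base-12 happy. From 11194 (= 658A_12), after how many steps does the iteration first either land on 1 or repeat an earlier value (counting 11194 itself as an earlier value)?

11194 = (6,5,8,10)_12 → 6² + 5² + 8² + 10² = 36 + 25 + 64 + 100 = 225
225 = (1,6,9)_12 → 1² + 6² + 9² = 1 + 36 + 81 = 118
118 = (9,10)_12 → 9² + 10² = 81 + 100 = 181
181 = (1,3,1)_12 → 1² + 3² + 1² = 1 + 9 + 1 = 11
11 = (11)_12 → 11² = 121
121 = (10,1)_12 → 10² + 1² = 100 + 1 = 101
101 = (8,5)_12 → 8² + 5² = 64 + 25 = 89
89 = (7,5)_12 → 7² + 5² = 49 + 25 = 74
74 = (6,2)_12 → 6² + 2² = 36 + 4 = 40
40 = (3,4)_12 → 3² + 4² = 9 + 16 = 25
25 = (2,1)_12 → 2² + 1² = 4 + 1 = 5
5 = (5)_12 → 5² = 25  — 25 repeats.
That took 12 steps.

12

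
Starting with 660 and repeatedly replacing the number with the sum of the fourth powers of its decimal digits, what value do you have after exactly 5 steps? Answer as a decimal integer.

660 → 6⁴ + 6⁴ + 0⁴ = 2592
2592 → 2⁴ + 5⁴ + 9⁴ + 2⁴ = 7218
7218 → 7⁴ + 2⁴ + 1⁴ + 8⁴ = 6514
6514 → 6⁴ + 5⁴ + 1⁴ + 4⁴ = 2178
2178 → 2⁴ + 1⁴ + 7⁴ + 8⁴ = 6514

6514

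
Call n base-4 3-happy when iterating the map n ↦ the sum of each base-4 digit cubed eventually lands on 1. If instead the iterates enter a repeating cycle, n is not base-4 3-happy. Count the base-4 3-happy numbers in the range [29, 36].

1

29: 29 → 29  — not base-4 3-happy
30: 30 → 36 → 9 → 9  — not base-4 3-happy
31: 31 → 55 → 55  — not base-4 3-happy
32: 32 → 8 → 8  — not base-4 3-happy
33: 33 → 9 → 9  — not base-4 3-happy
34: 34 → 16 → 1  — base-4 3-happy
35: 35 → 35  — not base-4 3-happy
36: 36 → 9 → 9  — not base-4 3-happy
base-4 3-happy: 34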